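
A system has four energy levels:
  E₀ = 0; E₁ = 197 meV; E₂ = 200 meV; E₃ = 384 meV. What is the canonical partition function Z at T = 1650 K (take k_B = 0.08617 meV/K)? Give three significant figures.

k_BT = 0.08617 × 1650 K = 142.18 meV.
Eᵢ/kT = 0, 1.3856, 1.4067, 2.7008.
Z = Σ e^(−Eᵢ/kT) = e^(−0) + e^(−1.3856) + e^(−1.4067) + e^(−2.7008) = 1.0000 + 0.25017 + 0.24495 + 0.067152 = 1.5623.

Z = 1.56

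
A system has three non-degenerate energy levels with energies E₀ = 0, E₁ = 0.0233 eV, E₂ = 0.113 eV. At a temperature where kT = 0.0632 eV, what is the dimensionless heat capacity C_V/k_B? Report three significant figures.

Eᵢ/kT = 0, 0.36867, 1.7880.
Z = Σ e^(−Eᵢ/kT) = e^(−0) + e^(−0.36867) + e^(−1.7880) = 1.0000 + 0.69165 + 0.16729 = 1.8589.
⟨E⟩ = 0.018839 eV, ⟨E²⟩ = 0.0013511 eV².
C_V/k_B = (⟨E²⟩ − ⟨E⟩²)/(kT)² = (0.0013511 − 0.00035491)/0.0039942 = 0.249.

0.249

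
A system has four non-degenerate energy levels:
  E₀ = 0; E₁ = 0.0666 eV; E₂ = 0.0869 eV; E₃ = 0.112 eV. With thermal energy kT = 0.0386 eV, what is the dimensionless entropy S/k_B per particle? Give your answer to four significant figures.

Eᵢ/kT = 0, 1.72539, 2.25130, 2.90155.
Z = Σ e^(−Eᵢ/kT) = e^(−0) + e^(−1.72539) + e^(−2.25130) + e^(−2.90155) = 1.00000 + 0.178104 + 0.105262 + 0.0549380 = 1.33830.
⟨E⟩ = Σ EᵢPᵢ = 0.0202959 eV.
S/k_B = ln Z + ⟨E⟩/kT = ln(1.33830) + 0.0202959/0.0386 = 0.291400 + 0.525801 = 0.8172.

0.8172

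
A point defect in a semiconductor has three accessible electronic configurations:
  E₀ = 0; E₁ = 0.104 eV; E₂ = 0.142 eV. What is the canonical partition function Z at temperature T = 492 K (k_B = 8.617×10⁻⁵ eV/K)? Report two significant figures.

Z = 1.1

k_BT = 8.617×10⁻⁵ × 492 K = 0.04240 eV.
Eᵢ/kT = 0, 2.453, 3.349.
Z = Σ e^(−Eᵢ/kT) = e^(−0) + e^(−2.453) + e^(−3.349) = 1.000 + 0.08604 + 0.03512 = 1.121.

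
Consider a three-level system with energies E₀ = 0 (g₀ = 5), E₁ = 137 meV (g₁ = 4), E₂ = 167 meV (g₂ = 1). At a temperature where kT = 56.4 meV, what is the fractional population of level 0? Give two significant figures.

Eᵢ/kT = 0, 2.429, 2.961.
Z = Σ gᵢe^(−Eᵢ/kT) = 5·e^(−0) + 4·e^(−2.429) + 1·e^(−2.961) = 5.000 + 0.3525 + 0.05177 = 5.404.
P₀ = g₀ e^(−E₀/kT) / Z = 5.000/5.404 = 0.93.

0.93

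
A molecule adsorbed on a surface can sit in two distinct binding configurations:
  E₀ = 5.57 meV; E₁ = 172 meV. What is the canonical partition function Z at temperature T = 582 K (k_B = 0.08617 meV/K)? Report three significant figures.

k_BT = 0.08617 × 582 K = 50.151 meV.
Eᵢ/kT = 0.11106, 3.4296.
Z = Σ e^(−Eᵢ/kT) = e^(−0.11106) + e^(−3.4296) = 0.89489 + 0.032400 = 0.92729.

Z = 0.927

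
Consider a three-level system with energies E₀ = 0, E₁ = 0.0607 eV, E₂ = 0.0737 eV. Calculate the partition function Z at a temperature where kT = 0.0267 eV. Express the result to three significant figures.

Eᵢ/kT = 0, 2.2734, 2.7603.
Z = Σ e^(−Eᵢ/kT) = e^(−0) + e^(−2.2734) + e^(−2.7603) = 1.0000 + 0.10296 + 0.063273 = 1.1662.

Z = 1.17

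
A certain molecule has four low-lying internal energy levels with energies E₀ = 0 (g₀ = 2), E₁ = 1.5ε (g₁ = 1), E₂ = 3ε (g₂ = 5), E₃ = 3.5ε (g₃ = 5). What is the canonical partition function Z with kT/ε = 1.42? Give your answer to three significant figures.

Z = 3.38

Eᵢ/kT = 0, 1.0563, 2.1127, 2.4648.
Z = Σ gᵢe^(−Eᵢ/kT) = 2·e^(−0) + 1·e^(−1.0563) + 5·e^(−2.1127) + 5·e^(−2.4648) = 2.0000 + 0.34774 + 0.60456 + 0.42513 = 3.3774.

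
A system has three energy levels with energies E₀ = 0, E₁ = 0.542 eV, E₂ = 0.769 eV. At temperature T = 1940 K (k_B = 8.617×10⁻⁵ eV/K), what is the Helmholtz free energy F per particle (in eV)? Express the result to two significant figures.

-0.0080 eV

k_BT = 8.617×10⁻⁵ × 1940 K = 0.1672 eV.
Eᵢ/kT = 0, 3.242, 4.599.
Z = Σ e^(−Eᵢ/kT) = e^(−0) + e^(−3.242) + e^(−4.599) = 1.000 + 0.03909 + 0.01006 = 1.049.
F = −kT ln Z = −0.1672 × ln(1.049) = −0.1672 × 0.04784 = -0.0080 eV.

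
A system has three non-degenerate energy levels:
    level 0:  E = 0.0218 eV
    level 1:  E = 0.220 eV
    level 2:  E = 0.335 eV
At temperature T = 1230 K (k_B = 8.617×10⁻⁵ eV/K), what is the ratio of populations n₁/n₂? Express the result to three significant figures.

2.96

k_BT = 8.617×10⁻⁵ × 1230 K = 0.10599 eV.
n₁/n₂ = exp[−(E₁−E₂)/kT] = exp(−(-0.115 eV)/(0.10599 eV)) = exp(1.0850) = 2.96.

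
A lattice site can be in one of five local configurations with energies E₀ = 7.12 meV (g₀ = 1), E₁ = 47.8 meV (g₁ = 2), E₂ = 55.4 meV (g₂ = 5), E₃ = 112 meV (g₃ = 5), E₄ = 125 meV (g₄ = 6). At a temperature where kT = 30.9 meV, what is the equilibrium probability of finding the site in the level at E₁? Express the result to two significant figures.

0.19

Eᵢ/kT = 0.2304, 1.547, 1.793, 3.625, 4.045.
Z = Σ gᵢe^(−Eᵢ/kT) = 1·e^(−0.2304) + 2·e^(−1.547) + 5·e^(−1.793) + 5·e^(−3.625) + 6·e^(−4.045) = 0.7942 + 0.4258 + 0.8323 + 0.1332 + 0.1051 = 2.291.
P₁ = g₁ e^(−E₁/kT) / Z = 0.4258/2.291 = 0.19.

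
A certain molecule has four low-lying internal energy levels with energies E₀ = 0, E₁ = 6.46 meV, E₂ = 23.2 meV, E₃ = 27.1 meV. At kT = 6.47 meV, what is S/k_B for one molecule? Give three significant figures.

0.721

Eᵢ/kT = 0, 0.99845, 3.5858, 4.1886.
Z = Σ e^(−Eᵢ/kT) = e^(−0) + e^(−0.99845) + e^(−3.5858) + e^(−4.1886) = 1.0000 + 0.36845 + 0.027714 + 0.015168 = 1.4113.
⟨E⟩ = Σ EᵢPᵢ = 2.4334 meV.
S/k_B = ln Z + ⟨E⟩/kT = ln(1.4113) + 2.4334/6.47 = 0.34451 + 0.37611 = 0.721.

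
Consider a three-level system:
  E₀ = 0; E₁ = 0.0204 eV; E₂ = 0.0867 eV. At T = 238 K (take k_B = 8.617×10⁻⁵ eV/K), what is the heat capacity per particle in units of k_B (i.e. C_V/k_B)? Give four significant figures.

0.3564

k_BT = 8.617×10⁻⁵ × 238 K = 0.0205085 eV.
Eᵢ/kT = 0, 0.994710, 4.22752.
Z = Σ e^(−Eᵢ/kT) = e^(−0) + e^(−0.994710) + e^(−4.22752) = 1.00000 + 0.369831 + 0.0145885 = 1.38442.
⟨E⟩ = 0.00636322 eV, ⟨E²⟩ = 0.000190382 eV².
C_V/k_B = (⟨E²⟩ − ⟨E⟩²)/(kT)² = (0.000190382 − 0.0000404906)/0.000420599 = 0.3564.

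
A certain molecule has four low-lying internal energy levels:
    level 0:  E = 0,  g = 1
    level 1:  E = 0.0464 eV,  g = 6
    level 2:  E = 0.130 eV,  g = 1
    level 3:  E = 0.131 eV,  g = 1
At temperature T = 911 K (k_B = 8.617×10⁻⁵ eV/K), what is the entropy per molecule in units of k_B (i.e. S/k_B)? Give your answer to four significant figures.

k_BT = 8.617×10⁻⁵ × 911 K = 0.0785009 eV.
Eᵢ/kT = 0, 0.591076, 1.65603, 1.66877.
Z = Σ gᵢe^(−Eᵢ/kT) = 1·e^(−0) + 6·e^(−0.591076) + 1·e^(−1.65603) + 1·e^(−1.66877) = 1.00000 + 3.32239 + 0.190895 + 0.188479 = 4.70176.
⟨E⟩ = Σ EᵢPᵢ = 0.0433170 eV.
S/k_B = ln Z + ⟨E⟩/kT = ln(4.70176) + 0.0433170/0.0785009 = 1.54794 + 0.551803 = 2.100.

2.100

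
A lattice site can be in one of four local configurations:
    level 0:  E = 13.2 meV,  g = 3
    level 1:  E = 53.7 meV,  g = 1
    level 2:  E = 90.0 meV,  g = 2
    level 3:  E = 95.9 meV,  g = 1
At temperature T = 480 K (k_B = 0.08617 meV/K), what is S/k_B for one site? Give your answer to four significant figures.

1.660

k_BT = 0.08617 × 480 K = 41.3616 meV.
Eᵢ/kT = 0.319137, 1.29831, 2.17593, 2.31858.
Z = Σ gᵢe^(−Eᵢ/kT) = 3·e^(−0.319137) + 1·e^(−1.29831) + 2·e^(−2.17593) + 1·e^(−2.31858) = 2.18033 + 0.272993 + 0.227005 + 0.0984132 = 2.77874.
⟨E⟩ = Σ EᵢPᵢ = 26.3819 meV.
S/k_B = ln Z + ⟨E⟩/kT = ln(2.77874) + 26.3819/41.3616 = 1.02200 + 0.637836 = 1.660.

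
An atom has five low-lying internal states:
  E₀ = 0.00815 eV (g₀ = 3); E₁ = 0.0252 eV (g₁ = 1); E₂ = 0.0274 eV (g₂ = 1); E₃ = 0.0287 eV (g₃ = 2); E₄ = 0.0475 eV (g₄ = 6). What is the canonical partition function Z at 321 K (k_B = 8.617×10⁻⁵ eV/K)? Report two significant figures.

Z = 4.8

k_BT = 8.617×10⁻⁵ × 321 K = 0.02766 eV.
Eᵢ/kT = 0.2946, 0.9111, 0.9906, 1.038, 1.717.
Z = Σ gᵢe^(−Eᵢ/kT) = 3·e^(−0.2946) + 1·e^(−0.9111) + 1·e^(−0.9906) + 2·e^(−1.038) + 6·e^(−1.717) = 2.234 + 0.4021 + 0.3714 + 0.7083 + 1.078 = 4.794.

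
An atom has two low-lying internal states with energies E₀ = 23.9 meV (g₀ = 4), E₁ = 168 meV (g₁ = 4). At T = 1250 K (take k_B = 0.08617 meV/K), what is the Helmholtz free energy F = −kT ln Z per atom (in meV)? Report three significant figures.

k_BT = 0.08617 × 1250 K = 107.71 meV.
Eᵢ/kT = 0.22189, 1.5597.
Z = Σ gᵢe^(−Eᵢ/kT) = 4·e^(−0.22189) + 4·e^(−1.5597) = 3.2040 + 0.84080 = 4.0448.
F = −kT ln Z = −107.71 × ln(4.0448) = −107.71 × 1.3974 = -151 meV.

-151 meV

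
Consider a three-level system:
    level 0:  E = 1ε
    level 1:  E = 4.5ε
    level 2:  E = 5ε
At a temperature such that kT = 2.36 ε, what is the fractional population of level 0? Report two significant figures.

Eᵢ/kT = 0.4237, 1.907, 2.119.
Z = Σ e^(−Eᵢ/kT) = e^(−0.4237) + e^(−1.907) + e^(−2.119) = 0.6546 + 0.1485 + 0.1202 = 0.9233.
P₀ = e^(−E₀/kT) / Z = 0.6546/0.9233 = 0.71.

0.71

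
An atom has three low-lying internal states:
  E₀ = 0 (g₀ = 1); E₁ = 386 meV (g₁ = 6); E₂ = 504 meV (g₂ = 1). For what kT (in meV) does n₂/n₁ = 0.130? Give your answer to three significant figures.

n₂/n₁ = (g₂/g₁) exp[−(E₂−E₁)/kT] = 0.130.
⇒ (E₂−E₁)/kT = ln((1/6)/0.130) = ln(1.2821) = 0.24850.
kT = 118 meV / 0.24850 = 475 meV.

475 meV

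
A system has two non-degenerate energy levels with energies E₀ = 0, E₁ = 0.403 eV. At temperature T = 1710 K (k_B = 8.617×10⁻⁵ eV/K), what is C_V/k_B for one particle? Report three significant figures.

k_BT = 8.617×10⁻⁵ × 1710 K = 0.14735 eV.
Eᵢ/kT = 0, 2.7350.
Z = Σ e^(−Eᵢ/kT) = e^(−0) + e^(−2.7350) = 1.0000 + 0.064894 = 1.0649.
⟨E⟩ = 0.024558 eV, ⟨E²⟩ = 0.0098971 eV².
C_V/k_B = (⟨E²⟩ − ⟨E⟩²)/(kT)² = (0.0098971 − 0.00060310)/0.021712 = 0.428.

0.428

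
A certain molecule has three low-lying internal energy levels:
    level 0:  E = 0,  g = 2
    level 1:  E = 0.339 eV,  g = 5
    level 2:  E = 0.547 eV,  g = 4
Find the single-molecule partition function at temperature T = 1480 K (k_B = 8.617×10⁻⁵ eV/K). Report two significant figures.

Z = 2.4

k_BT = 8.617×10⁻⁵ × 1480 K = 0.1275 eV.
Eᵢ/kT = 0, 2.659, 4.290.
Z = Σ gᵢe^(−Eᵢ/kT) = 2·e^(−0) + 5·e^(−2.659) + 4·e^(−4.290) = 2.000 + 0.3501 + 0.05482 = 2.405.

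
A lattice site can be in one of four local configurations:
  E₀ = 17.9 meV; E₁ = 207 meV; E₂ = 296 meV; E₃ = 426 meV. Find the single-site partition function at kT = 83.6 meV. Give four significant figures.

Z = 0.9264

Eᵢ/kT = 0.214115, 2.47608, 3.54067, 5.09569.
Z = Σ e^(−Eᵢ/kT) = e^(−0.214115) + e^(−2.47608) + e^(−3.54067) + e^(−5.09569) = 0.807256 + 0.0840721 + 0.0289939 + 0.00612308 = 0.926445.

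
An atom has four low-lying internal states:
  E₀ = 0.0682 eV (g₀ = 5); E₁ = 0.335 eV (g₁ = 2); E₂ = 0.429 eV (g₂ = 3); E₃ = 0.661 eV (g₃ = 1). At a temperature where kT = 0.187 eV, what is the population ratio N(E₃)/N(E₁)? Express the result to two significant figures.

0.087

n₃/n₁ = (g₃/g₁) exp[−(E₃−E₁)/kT] = (1/2) × exp(−(0.326 eV)/(0.187 eV)) = (1/2) × exp(-1.743) = 0.087.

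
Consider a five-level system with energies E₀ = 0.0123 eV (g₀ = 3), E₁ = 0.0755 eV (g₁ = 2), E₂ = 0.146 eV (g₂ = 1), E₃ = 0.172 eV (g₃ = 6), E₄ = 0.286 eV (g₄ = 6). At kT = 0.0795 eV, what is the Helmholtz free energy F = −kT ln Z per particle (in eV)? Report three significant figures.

-0.117 eV

Eᵢ/kT = 0.15472, 0.94969, 1.8365, 2.1635, 3.5975.
Z = Σ gᵢe^(−Eᵢ/kT) = 3·e^(−0.15472) + 2·e^(−0.94969) + 1·e^(−1.8365) + 6·e^(−2.1635) + 6·e^(−3.5975) = 2.5700 + 0.77372 + 0.15937 + 0.68953 + 0.16435 = 4.3570.
F = −kT ln Z = −0.0795 × ln(4.3570) = −0.0795 × 1.4718 = -0.117 eV.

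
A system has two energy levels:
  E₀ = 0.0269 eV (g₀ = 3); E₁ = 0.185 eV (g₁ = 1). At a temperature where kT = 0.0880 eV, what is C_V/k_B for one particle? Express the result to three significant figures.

0.160

Eᵢ/kT = 0.30568, 2.1023.
Z = Σ gᵢe^(−Eᵢ/kT) = 3·e^(−0.30568) + 1·e^(−2.1023) = 2.2099 + 0.12218 = 2.3321.
⟨E⟩ = 0.035183 eV, ⟨E²⟩ = 0.0024788 eV².
C_V/k_B = (⟨E²⟩ − ⟨E⟩²)/(kT)² = (0.0024788 − 0.0012378)/0.0077440 = 0.160.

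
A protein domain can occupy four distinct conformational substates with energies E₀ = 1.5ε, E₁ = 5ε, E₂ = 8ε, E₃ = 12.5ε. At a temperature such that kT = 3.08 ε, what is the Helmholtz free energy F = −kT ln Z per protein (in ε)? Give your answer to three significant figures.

Eᵢ/kT = 0.48701, 1.6234, 2.5974, 4.0584.
Z = Σ e^(−Eᵢ/kT) = e^(−0.48701) + e^(−1.6234) + e^(−2.5974) + e^(−4.0584) = 0.61446 + 0.19723 + 0.074467 + 0.017277 = 0.90343.
F = −kT ln Z = −3.08 × ln(0.90343) = −3.08 × -0.10156 = 0.313 ε.

0.313 ε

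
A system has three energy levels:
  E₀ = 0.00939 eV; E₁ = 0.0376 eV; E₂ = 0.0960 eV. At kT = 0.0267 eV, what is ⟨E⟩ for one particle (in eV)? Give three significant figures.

0.0189 eV

Eᵢ/kT = 0.35169, 1.4082, 3.5955.
Z = Σ e^(−Eᵢ/kT) = e^(−0.35169) + e^(−1.4082) + e^(−3.5955) = 0.70350 + 0.24458 + 0.027447 = 0.97553.
⟨E⟩ = Σ Eᵢ e^(−Eᵢ/kT) / Z = (0.00939·0.70350 + 0.0376·0.24458 + 0.0960·0.027447) / 0.97553 = 0.0189 eV.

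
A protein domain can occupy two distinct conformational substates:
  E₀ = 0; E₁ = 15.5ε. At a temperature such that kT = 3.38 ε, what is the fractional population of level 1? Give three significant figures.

0.0101

Eᵢ/kT = 0, 4.5858.
Z = Σ e^(−Eᵢ/kT) = e^(−0) + e^(−4.5858) = 1.0000 + 0.010196 = 1.0102.
P₁ = e^(−E₁/kT) / Z = 0.010196/1.0102 = 0.0101.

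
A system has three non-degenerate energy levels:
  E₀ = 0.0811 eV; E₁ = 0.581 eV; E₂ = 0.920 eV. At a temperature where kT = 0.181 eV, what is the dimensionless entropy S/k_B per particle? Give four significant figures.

Eᵢ/kT = 0.448066, 3.20994, 5.08287.
Z = Σ e^(−Eᵢ/kT) = e^(−0.448066) + e^(−3.20994) + e^(−5.08287) = 0.638863 + 0.0403590 + 0.00620208 = 0.685424.
⟨E⟩ = Σ EᵢPᵢ = 0.118126 eV.
S/k_B = ln Z + ⟨E⟩/kT = ln(0.685424) + 0.118126/0.181 = -0.377718 + 0.652630 = 0.2749.

0.2749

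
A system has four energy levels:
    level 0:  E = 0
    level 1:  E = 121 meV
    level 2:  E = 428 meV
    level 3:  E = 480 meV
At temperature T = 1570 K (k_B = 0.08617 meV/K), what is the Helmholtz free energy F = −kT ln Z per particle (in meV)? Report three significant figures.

k_BT = 0.08617 × 1570 K = 135.29 meV.
Eᵢ/kT = 0, 0.89438, 3.1636, 3.5479.
Z = Σ e^(−Eᵢ/kT) = e^(−0) + e^(−0.89438) + e^(−3.1636) + e^(−3.5479) = 1.0000 + 0.40886 + 0.042273 + 0.028785 = 1.4799.
F = −kT ln Z = −135.29 × ln(1.4799) = −135.29 × 0.39197 = -53.0 meV.

-53.0 meV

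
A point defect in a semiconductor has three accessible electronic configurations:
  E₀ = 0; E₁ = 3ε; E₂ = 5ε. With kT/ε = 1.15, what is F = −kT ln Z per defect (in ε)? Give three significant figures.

-0.0955 ε

Eᵢ/kT = 0, 2.6087, 4.3478.
Z = Σ e^(−Eᵢ/kT) = e^(−0) + e^(−2.6087) + e^(−4.3478) = 1.0000 + 0.073630 + 0.012935 = 1.0866.
F = −kT ln Z = −1.15 × ln(1.0866) = −1.15 × 0.083054 = -0.0955 ε.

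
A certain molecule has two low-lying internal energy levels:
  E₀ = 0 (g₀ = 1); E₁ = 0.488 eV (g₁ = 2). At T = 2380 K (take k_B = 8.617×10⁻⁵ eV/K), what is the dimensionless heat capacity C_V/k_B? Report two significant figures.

k_BT = 8.617×10⁻⁵ × 2380 K = 0.2051 eV.
Eᵢ/kT = 0, 2.379.
Z = Σ gᵢe^(−Eᵢ/kT) = 1·e^(−0) + 2·e^(−2.379) = 1.000 + 0.1853 = 1.185.
⟨E⟩ = 0.07631 eV, ⟨E²⟩ = 0.03724 eV².
C_V/k_B = (⟨E²⟩ − ⟨E⟩²)/(kT)² = (0.03724 − 0.005823)/0.04207 = 0.75.

0.75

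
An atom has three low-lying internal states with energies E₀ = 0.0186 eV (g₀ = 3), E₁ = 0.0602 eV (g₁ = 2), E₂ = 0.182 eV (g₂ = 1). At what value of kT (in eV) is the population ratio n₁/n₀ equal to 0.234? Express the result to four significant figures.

n₁/n₀ = (g₁/g₀) exp[−(E₁−E₀)/kT] = 0.234.
⇒ (E₁−E₀)/kT = ln((2/3)/0.234) = ln(2.84900) = 1.04697.
kT = 0.0416 eV / 1.04697 = 0.03973 eV.

0.03973 eV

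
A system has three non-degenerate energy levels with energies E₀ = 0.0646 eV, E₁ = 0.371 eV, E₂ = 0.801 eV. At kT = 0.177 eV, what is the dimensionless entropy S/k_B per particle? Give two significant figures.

0.49

Eᵢ/kT = 0.3650, 2.096, 4.525.
Z = Σ e^(−Eᵢ/kT) = e^(−0.3650) + e^(−2.096) + e^(−4.525) = 0.6942 + 0.1229 + 0.01083 = 0.8279.
⟨E⟩ = Σ EᵢPᵢ = 0.1197 eV.
S/k_B = ln Z + ⟨E⟩/kT = ln(0.8279) + 0.1197/0.177 = -0.1889 + 0.6763 = 0.49.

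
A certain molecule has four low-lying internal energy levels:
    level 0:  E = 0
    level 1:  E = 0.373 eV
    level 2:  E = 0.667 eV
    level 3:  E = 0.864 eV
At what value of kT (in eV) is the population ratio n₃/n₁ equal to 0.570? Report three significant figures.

n₃/n₁ = exp[−(E₃−E₁)/kT] = 0.570.
⇒ (E₃−E₁)/kT = ln(1/0.570) = ln(1.7544) = 0.56213.
kT = 0.491 eV / 0.56213 = 0.873 eV.

0.873 eV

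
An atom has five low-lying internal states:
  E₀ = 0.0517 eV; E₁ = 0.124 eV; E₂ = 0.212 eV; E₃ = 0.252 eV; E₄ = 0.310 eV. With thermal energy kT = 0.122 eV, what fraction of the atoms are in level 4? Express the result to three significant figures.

0.0564

Eᵢ/kT = 0.42377, 1.0164, 1.7377, 2.0656, 2.5410.
Z = Σ e^(−Eᵢ/kT) = e^(−0.42377) + e^(−1.0164) + e^(−1.7377) + e^(−2.0656) + e^(−2.5410) = 0.65457 + 0.36190 + 0.17592 + 0.12674 + 0.078788 = 1.3979.
P₄ = e^(−E₄/kT) / Z = 0.078788/1.3979 = 0.0564.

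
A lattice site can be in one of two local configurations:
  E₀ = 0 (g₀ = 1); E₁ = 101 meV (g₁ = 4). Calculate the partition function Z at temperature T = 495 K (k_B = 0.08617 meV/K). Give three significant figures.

k_BT = 0.08617 × 495 K = 42.654 meV.
Eᵢ/kT = 0, 2.3679.
Z = Σ gᵢe^(−Eᵢ/kT) = 1·e^(−0) + 4·e^(−2.3679) = 1.0000 + 0.37471 = 1.3747.

Z = 1.37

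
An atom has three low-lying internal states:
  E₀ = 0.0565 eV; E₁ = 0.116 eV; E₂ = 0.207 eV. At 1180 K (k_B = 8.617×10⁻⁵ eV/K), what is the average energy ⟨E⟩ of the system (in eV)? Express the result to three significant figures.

0.0943 eV

k_BT = 8.617×10⁻⁵ × 1180 K = 0.10168 eV.
Eᵢ/kT = 0.55566, 1.1408, 2.0358.
Z = Σ e^(−Eᵢ/kT) = e^(−0.55566) + e^(−1.1408) + e^(−2.0358) = 0.57369 + 0.31956 + 0.13058 = 1.0238.
⟨E⟩ = Σ Eᵢ e^(−Eᵢ/kT) / Z = (0.0565·0.57369 + 0.116·0.31956 + 0.207·0.13058) / 1.0238 = 0.0943 eV.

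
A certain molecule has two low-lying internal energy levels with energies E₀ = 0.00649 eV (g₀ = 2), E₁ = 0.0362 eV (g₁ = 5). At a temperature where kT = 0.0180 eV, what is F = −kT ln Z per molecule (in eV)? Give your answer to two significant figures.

Eᵢ/kT = 0.3606, 2.011.
Z = Σ gᵢe^(−Eᵢ/kT) = 2·e^(−0.3606) + 5·e^(−2.011) = 1.395 + 0.6693 = 2.064.
F = −kT ln Z = −0.0180 × ln(2.064) = −0.0180 × 0.7246 = -0.013 eV.

-0.013 eV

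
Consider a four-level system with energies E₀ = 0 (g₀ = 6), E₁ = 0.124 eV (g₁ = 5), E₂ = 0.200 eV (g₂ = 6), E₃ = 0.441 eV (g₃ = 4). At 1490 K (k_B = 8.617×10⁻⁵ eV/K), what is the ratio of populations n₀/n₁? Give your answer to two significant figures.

k_BT = 8.617×10⁻⁵ × 1490 K = 0.1284 eV.
n₀/n₁ = (g₀/g₁) exp[−(E₀−E₁)/kT] = (6/5) × exp(−(-0.124 eV)/(0.1284 eV)) = (6/5) × exp(0.9657) = 3.2.

3.2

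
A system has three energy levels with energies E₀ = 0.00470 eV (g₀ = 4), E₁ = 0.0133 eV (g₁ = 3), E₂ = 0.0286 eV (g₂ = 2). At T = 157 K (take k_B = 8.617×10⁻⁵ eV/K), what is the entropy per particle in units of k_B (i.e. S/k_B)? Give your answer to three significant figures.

2.05

k_BT = 8.617×10⁻⁵ × 157 K = 0.013529 eV.
Eᵢ/kT = 0.34740, 0.98307, 2.1140.
Z = Σ gᵢe^(−Eᵢ/kT) = 4·e^(−0.34740) + 3·e^(−0.98307) + 2·e^(−2.1140) = 2.8261 + 1.1225 + 0.24151 = 4.1901.
⟨E⟩ = Σ EᵢPᵢ = 0.0083814 eV.
S/k_B = ln Z + ⟨E⟩/kT = ln(4.1901) + 0.0083814/0.013529 = 1.4327 + 0.61951 = 2.05.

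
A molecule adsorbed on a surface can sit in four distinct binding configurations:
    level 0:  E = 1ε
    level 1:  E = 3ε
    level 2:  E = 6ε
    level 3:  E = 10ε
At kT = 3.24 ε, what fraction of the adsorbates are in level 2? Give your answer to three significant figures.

0.118

Eᵢ/kT = 0.30864, 0.92593, 1.8519, 3.0864.
Z = Σ e^(−Eᵢ/kT) = e^(−0.30864) + e^(−0.92593) + e^(−1.8519) + e^(−3.0864) = 0.73445 + 0.39616 + 0.15694 + 0.045666 = 1.3332.
P₂ = e^(−E₂/kT) / Z = 0.15694/1.3332 = 0.118.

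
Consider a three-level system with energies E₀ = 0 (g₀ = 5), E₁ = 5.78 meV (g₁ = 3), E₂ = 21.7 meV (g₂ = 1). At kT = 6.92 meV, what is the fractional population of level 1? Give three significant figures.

0.205

Eᵢ/kT = 0, 0.83526, 3.1358.
Z = Σ gᵢe^(−Eᵢ/kT) = 5·e^(−0) + 3·e^(−0.83526) + 1·e^(−3.1358) = 5.0000 + 1.3013 + 0.043465 = 6.3448.
P₁ = g₁ e^(−E₁/kT) / Z = 1.3013/6.3448 = 0.205.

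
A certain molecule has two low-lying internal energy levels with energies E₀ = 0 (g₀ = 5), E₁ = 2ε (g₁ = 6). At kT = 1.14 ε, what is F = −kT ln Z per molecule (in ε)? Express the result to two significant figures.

Eᵢ/kT = 0, 1.754.
Z = Σ gᵢe^(−Eᵢ/kT) = 5·e^(−0) + 6·e^(−1.754) = 5.000 + 1.038 = 6.038.
F = −kT ln Z = −1.14 × ln(6.038) = −1.14 × 1.798 = -2.0 ε.

-2.0 ε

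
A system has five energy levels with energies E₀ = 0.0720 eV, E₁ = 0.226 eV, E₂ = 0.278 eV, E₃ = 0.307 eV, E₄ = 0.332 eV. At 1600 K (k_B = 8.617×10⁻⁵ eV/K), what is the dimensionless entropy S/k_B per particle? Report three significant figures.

1.32

k_BT = 8.617×10⁻⁵ × 1600 K = 0.13787 eV.
Eᵢ/kT = 0.52223, 1.6392, 2.0164, 2.2267, 2.4081.
Z = Σ e^(−Eᵢ/kT) = e^(−0.52223) + e^(−1.6392) + e^(−2.0164) + e^(−2.2267) + e^(−2.4081) = 0.59320 + 0.19414 + 0.13313 + 0.10788 + 0.089986 = 1.1183.
⟨E⟩ = Σ EᵢPᵢ = 0.16685 eV.
S/k_B = ln Z + ⟨E⟩/kT = ln(1.1183) + 0.16685/0.13787 = 0.11181 + 1.2102 = 1.32.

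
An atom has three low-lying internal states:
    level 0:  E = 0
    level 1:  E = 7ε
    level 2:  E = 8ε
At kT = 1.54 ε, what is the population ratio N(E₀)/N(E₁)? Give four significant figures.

n₀/n₁ = exp[−(E₀−E₁)/kT] = exp(−(-7ε)/(1.54ε)) = exp(4.54545) = 94.20.

94.20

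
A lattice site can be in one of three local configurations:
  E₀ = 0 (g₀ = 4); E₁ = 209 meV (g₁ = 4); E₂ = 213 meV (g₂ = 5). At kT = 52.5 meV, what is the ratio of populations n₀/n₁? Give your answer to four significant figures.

53.57

n₀/n₁ = (g₀/g₁) exp[−(E₀−E₁)/kT] = (4/4) × exp(−(-209 meV)/(52.5 meV)) = (4/4) × exp(3.98095) = 53.57.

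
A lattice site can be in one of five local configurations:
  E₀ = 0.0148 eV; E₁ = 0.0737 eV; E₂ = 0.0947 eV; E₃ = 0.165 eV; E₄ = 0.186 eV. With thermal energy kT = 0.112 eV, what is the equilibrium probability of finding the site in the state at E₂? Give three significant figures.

Eᵢ/kT = 0.13214, 0.65804, 0.84554, 1.4732, 1.6607.
Z = Σ e^(−Eᵢ/kT) = e^(−0.13214) + e^(−0.65804) + e^(−0.84554) + e^(−1.4732) + e^(−1.6607) = 0.87622 + 0.51787 + 0.42933 + 0.22919 + 0.19001 = 2.2426.
P₂ = e^(−E₂/kT) / Z = 0.42933/2.2426 = 0.191.

0.191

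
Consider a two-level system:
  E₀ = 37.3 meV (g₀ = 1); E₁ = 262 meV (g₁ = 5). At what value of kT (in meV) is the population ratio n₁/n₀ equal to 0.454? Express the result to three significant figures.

n₁/n₀ = (g₁/g₀) exp[−(E₁−E₀)/kT] = 0.454.
⇒ (E₁−E₀)/kT = ln((5/1)/0.454) = ln(11.013) = 2.3991.
kT = 224.7 meV / 2.3991 = 93.7 meV.

93.7 meV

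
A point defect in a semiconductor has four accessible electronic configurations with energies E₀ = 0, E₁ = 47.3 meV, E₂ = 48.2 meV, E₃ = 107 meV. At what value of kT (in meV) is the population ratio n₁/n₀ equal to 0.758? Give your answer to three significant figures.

n₁/n₀ = exp[−(E₁−E₀)/kT] = 0.758.
⇒ (E₁−E₀)/kT = ln(1/0.758) = ln(1.3193) = 0.27710.
kT = 47.3 meV / 0.27710 = 171 meV.

171 meV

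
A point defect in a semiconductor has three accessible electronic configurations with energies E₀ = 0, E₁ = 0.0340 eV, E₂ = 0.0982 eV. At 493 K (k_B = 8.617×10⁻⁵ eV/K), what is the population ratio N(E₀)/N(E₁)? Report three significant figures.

2.23

k_BT = 8.617×10⁻⁵ × 493 K = 0.042482 eV.
n₀/n₁ = exp[−(E₀−E₁)/kT] = exp(−(-0.0340 eV)/(0.042482 eV)) = exp(0.80034) = 2.23.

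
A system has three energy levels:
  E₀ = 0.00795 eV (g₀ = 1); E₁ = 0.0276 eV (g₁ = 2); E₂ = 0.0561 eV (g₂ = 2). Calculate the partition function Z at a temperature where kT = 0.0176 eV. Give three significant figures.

Eᵢ/kT = 0.45170, 1.5682, 3.1875.
Z = Σ gᵢe^(−Eᵢ/kT) = 1·e^(−0.45170) + 2·e^(−1.5682) + 2·e^(−3.1875) = 0.63655 + 0.41684 + 0.082550 = 1.1359.

Z = 1.14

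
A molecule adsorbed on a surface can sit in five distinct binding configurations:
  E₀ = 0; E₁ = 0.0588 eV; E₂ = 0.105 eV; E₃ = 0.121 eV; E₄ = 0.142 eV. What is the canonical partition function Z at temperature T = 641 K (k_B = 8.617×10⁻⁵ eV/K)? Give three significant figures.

Z = 1.68

k_BT = 8.617×10⁻⁵ × 641 K = 0.055235 eV.
Eᵢ/kT = 0, 1.0645, 1.9010, 2.1906, 2.5708.
Z = Σ e^(−Eᵢ/kT) = e^(−0) + e^(−1.0645) + e^(−1.9010) + e^(−2.1906) + e^(−2.5708) = 1.0000 + 0.34490 + 0.14942 + 0.11185 + 0.076474 = 1.6826.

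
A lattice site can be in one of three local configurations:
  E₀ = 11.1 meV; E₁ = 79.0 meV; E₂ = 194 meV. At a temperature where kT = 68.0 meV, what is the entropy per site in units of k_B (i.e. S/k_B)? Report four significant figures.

0.7454

Eᵢ/kT = 0.163235, 1.16176, 2.85294.
Z = Σ e^(−Eᵢ/kT) = e^(−0.163235) + e^(−1.16176) + e^(−2.85294) = 0.849392 + 0.312935 + 0.0576745 = 1.22000.
⟨E⟩ = Σ EᵢPᵢ = 37.1631 meV.
S/k_B = ln Z + ⟨E⟩/kT = ln(1.22000) + 37.1631/68.0 = 0.198851 + 0.546516 = 0.7454.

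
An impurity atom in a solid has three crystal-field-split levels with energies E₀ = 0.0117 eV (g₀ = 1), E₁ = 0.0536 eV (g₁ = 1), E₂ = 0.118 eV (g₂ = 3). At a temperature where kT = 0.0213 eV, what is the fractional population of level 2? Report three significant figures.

Eᵢ/kT = 0.54930, 2.5164, 5.5399.
Z = Σ gᵢe^(−Eᵢ/kT) = 1·e^(−0.54930) + 1·e^(−2.5164) + 3·e^(−5.5399) = 0.57735 + 0.080750 + 0.011781 = 0.66988.
P₂ = g₂ e^(−E₂/kT) / Z = 0.011781/0.66988 = 0.0176.

0.0176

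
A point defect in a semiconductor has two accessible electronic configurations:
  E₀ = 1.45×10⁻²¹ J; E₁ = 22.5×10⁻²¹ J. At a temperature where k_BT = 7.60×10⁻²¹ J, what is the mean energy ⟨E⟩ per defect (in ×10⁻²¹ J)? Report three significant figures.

2.69 ×10⁻²¹ J

Eᵢ/kT = 0.19079, 2.9605.
Z = Σ e^(−Eᵢ/kT) = e^(−0.19079) + e^(−2.9605) = 0.82631 + 0.051793 = 0.87810.
⟨E⟩ = Σ Eᵢ e^(−Eᵢ/kT) / Z = (1.45·0.82631 + 22.5·0.051793) / 0.87810 = 2.69 ×10⁻²¹ J.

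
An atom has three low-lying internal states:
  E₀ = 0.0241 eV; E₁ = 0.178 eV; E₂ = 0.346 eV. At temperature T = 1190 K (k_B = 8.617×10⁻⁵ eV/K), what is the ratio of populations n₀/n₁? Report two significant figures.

k_BT = 8.617×10⁻⁵ × 1190 K = 0.1025 eV.
n₀/n₁ = exp[−(E₀−E₁)/kT] = exp(−(-0.1539 eV)/(0.1025 eV)) = exp(1.501) = 4.5.

4.5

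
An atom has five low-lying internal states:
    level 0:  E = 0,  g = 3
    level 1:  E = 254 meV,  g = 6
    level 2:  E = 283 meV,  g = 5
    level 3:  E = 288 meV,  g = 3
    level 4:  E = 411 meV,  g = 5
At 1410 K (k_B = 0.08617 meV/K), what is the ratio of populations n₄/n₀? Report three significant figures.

0.0566

k_BT = 0.08617 × 1410 K = 121.50 meV.
n₄/n₀ = (g₄/g₀) exp[−(E₄−E₀)/kT] = (5/3) × exp(−(411 meV)/(121.50 meV)) = (5/3) × exp(-3.3827) = 0.0566.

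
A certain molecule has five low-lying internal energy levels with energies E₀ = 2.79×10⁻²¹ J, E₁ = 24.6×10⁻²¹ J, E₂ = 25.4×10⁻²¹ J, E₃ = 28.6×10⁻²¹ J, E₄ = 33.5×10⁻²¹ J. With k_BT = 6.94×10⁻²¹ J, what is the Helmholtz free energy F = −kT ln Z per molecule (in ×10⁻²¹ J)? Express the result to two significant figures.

Eᵢ/kT = 0.4020, 3.545, 3.660, 4.121, 4.827.
Z = Σ e^(−Eᵢ/kT) = e^(−0.4020) + e^(−3.545) + e^(−3.660) + e^(−4.121) + e^(−4.827) = 0.6690 + 0.02887 + 0.02573 + 0.01623 + 0.008011 = 0.7478.
F = −kT ln Z = −6.94 × ln(0.7478) = −6.94 × -0.2906 = 2.0 ×10⁻²¹ J.

2.0 ×10⁻²¹ J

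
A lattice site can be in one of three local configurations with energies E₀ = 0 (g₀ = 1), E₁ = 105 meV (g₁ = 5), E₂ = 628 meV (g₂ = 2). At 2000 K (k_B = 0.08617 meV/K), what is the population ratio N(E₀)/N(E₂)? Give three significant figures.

k_BT = 0.08617 × 2000 K = 172.34 meV.
n₀/n₂ = (g₀/g₂) exp[−(E₀−E₂)/kT] = (1/2) × exp(−(-628 meV)/(172.34 meV)) = (1/2) × exp(3.6440) = 19.1.

19.1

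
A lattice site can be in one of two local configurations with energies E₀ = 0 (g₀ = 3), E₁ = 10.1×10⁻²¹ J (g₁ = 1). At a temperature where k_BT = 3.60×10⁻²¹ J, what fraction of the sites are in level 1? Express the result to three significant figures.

0.0198

Eᵢ/kT = 0, 2.8056.
Z = Σ gᵢe^(−Eᵢ/kT) = 3·e^(−0) + 1·e^(−2.8056) = 3.0000 + 0.060470 = 3.0605.
P₁ = g₁ e^(−E₁/kT) / Z = 0.060470/3.0605 = 0.0198.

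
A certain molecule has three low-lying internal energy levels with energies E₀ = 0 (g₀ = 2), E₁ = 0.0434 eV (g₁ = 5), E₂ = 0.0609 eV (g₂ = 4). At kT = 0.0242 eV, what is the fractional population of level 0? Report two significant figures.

Eᵢ/kT = 0, 1.793, 2.517.
Z = Σ gᵢe^(−Eᵢ/kT) = 2·e^(−0) + 5·e^(−1.793) + 4·e^(−2.517) = 2.000 + 0.8323 + 0.3228 = 3.155.
P₀ = g₀ e^(−E₀/kT) / Z = 2.000/3.155 = 0.63.

0.63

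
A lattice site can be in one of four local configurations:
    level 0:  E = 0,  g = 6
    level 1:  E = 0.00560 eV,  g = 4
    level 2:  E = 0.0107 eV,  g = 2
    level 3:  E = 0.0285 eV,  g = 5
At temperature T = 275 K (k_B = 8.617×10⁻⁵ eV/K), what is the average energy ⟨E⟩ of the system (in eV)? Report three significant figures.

0.00621 eV

k_BT = 8.617×10⁻⁵ × 275 K = 0.023697 eV.
Eᵢ/kT = 0, 0.23632, 0.45153, 1.2027.
Z = Σ gᵢe^(−Eᵢ/kT) = 6·e^(−0) + 4·e^(−0.23632) + 2·e^(−0.45153) + 5·e^(−1.2027) = 6.0000 + 3.1581 + 1.2733 + 1.5019 = 11.933.
⟨E⟩ = Σ Eᵢ gᵢe^(−Eᵢ/kT) / Z = (0·6.0000 + 0.00560·3.1581 + 0.0107·1.2733 + 0.0285·1.5019) / 11.933 = 0.00621 eV.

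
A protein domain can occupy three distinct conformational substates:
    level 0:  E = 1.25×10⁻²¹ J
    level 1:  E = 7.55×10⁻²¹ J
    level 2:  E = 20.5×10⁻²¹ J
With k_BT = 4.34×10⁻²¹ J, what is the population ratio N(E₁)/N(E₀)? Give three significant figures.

0.234

n₁/n₀ = exp[−(E₁−E₀)/kT] = exp(−(6.30 ×10⁻²¹ J)/(4.34 ×10⁻²¹ J)) = exp(-1.4516) = 0.234.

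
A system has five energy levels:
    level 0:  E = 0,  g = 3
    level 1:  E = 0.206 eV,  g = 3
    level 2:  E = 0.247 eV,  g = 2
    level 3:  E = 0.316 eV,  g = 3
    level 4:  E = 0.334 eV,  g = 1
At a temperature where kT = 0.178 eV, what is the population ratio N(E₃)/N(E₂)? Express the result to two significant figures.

n₃/n₂ = (g₃/g₂) exp[−(E₃−E₂)/kT] = (3/2) × exp(−(0.069 eV)/(0.178 eV)) = (3/2) × exp(-0.3876) = 1.0.

1.0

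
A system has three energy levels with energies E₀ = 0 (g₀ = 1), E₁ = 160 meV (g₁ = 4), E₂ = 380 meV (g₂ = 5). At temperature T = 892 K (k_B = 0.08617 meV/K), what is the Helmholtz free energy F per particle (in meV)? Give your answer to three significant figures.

k_BT = 0.08617 × 892 K = 76.864 meV.
Eᵢ/kT = 0, 2.0816, 4.9438.
Z = Σ gᵢe^(−Eᵢ/kT) = 1·e^(−0) + 4·e^(−2.0816) + 5·e^(−4.9438) = 1.0000 + 0.49892 + 0.035637 = 1.5346.
F = −kT ln Z = −76.864 × ln(1.5346) = −76.864 × 0.42827 = -32.9 meV.

-32.9 meV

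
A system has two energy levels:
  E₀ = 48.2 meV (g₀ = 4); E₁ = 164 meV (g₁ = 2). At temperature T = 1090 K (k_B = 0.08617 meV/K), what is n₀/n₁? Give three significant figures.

k_BT = 0.08617 × 1090 K = 93.925 meV.
n₀/n₁ = (g₀/g₁) exp[−(E₀−E₁)/kT] = (4/2) × exp(−(-115.8 meV)/(93.925 meV)) = (4/2) × exp(1.2329) = 6.86.

6.86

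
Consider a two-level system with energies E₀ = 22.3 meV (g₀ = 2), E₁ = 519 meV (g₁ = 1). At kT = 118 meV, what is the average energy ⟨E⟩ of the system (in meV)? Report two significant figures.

Eᵢ/kT = 0.1890, 4.398.
Z = Σ gᵢe^(−Eᵢ/kT) = 2·e^(−0.1890) + 1·e^(−4.398) = 1.656 + 0.01230 = 1.668.
⟨E⟩ = Σ Eᵢ gᵢe^(−Eᵢ/kT) / Z = (22.3·1.656 + 519·0.01230) / 1.668 = 26 meV.

26 meV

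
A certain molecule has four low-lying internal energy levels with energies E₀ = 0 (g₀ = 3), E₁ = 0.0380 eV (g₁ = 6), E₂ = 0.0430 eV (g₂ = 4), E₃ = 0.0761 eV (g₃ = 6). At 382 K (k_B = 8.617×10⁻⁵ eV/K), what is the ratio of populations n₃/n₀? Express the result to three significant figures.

0.198

k_BT = 8.617×10⁻⁵ × 382 K = 0.032917 eV.
n₃/n₀ = (g₃/g₀) exp[−(E₃−E₀)/kT] = (6/3) × exp(−(0.0761 eV)/(0.032917 eV)) = (6/3) × exp(-2.3119) = 0.198.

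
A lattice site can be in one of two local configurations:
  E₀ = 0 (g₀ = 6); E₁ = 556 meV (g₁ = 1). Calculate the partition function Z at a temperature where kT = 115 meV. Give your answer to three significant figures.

Eᵢ/kT = 0, 4.8348.
Z = Σ gᵢe^(−Eᵢ/kT) = 6·e^(−0) + 1·e^(−4.8348) = 6.0000 + 0.0079483 = 6.0079.

Z = 6.01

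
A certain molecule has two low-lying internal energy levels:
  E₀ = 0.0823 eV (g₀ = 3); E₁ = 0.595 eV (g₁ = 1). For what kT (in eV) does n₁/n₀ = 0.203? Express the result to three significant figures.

n₁/n₀ = (g₁/g₀) exp[−(E₁−E₀)/kT] = 0.203.
⇒ (E₁−E₀)/kT = ln((1/3)/0.203) = ln(1.6420) = 0.49592.
kT = 0.5127 eV / 0.49592 = 1.03 eV.

1.03 eV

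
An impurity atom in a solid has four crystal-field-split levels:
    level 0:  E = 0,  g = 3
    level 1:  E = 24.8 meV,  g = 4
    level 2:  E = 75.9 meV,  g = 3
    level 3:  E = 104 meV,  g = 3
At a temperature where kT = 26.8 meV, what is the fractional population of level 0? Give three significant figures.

0.622

Eᵢ/kT = 0, 0.92537, 2.8321, 3.8806.
Z = Σ gᵢe^(−Eᵢ/kT) = 3·e^(−0) + 4·e^(−0.92537) + 3·e^(−2.8321) + 3·e^(−3.8806) = 3.0000 + 1.5855 + 0.17667 + 0.061915 = 4.8241.
P₀ = g₀ e^(−E₀/kT) / Z = 3.0000/4.8241 = 0.622.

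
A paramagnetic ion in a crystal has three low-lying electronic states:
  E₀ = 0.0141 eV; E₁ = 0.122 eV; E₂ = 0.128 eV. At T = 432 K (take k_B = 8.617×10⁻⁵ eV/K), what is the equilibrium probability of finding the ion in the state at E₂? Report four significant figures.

k_BT = 8.617×10⁻⁵ × 432 K = 0.0372254 eV.
Eᵢ/kT = 0.378774, 3.27733, 3.43851.
Z = Σ e^(−Eᵢ/kT) = e^(−0.378774) + e^(−3.27733) + e^(−3.43851) = 0.684700 + 0.0377289 + 0.0321125 = 0.754541.
P₂ = e^(−E₂/kT) / Z = 0.0321125/0.754541 = 0.04256.

0.04256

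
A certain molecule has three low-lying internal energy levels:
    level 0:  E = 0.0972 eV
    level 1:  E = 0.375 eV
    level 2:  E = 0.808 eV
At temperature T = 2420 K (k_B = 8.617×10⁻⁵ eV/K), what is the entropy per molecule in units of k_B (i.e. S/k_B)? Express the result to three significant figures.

0.618

k_BT = 8.617×10⁻⁵ × 2420 K = 0.20853 eV.
Eᵢ/kT = 0.46612, 1.7983, 3.8747.
Z = Σ e^(−Eᵢ/kT) = e^(−0.46612) + e^(−1.7983) + e^(−3.8747) = 0.62743 + 0.16558 + 0.020761 = 0.81377.
⟨E⟩ = Σ EᵢPᵢ = 0.17186 eV.
S/k_B = ln Z + ⟨E⟩/kT = ln(0.81377) + 0.17186/0.20853 = -0.20608 + 0.82415 = 0.618.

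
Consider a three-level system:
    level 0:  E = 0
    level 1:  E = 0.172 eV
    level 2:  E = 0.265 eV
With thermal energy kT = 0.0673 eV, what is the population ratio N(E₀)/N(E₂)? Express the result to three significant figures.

n₀/n₂ = exp[−(E₀−E₂)/kT] = exp(−(-0.265 eV)/(0.0673 eV)) = exp(3.9376) = 51.3.

51.3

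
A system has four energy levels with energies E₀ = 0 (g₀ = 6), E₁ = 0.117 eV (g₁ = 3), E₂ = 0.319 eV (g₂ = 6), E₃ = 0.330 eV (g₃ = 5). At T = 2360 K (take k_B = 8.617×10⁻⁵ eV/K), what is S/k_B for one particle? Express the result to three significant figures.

2.75

k_BT = 8.617×10⁻⁵ × 2360 K = 0.20336 eV.
Eᵢ/kT = 0, 0.57533, 1.5686, 1.6227.
Z = Σ gᵢe^(−Eᵢ/kT) = 6·e^(−0) + 3·e^(−0.57533) + 6·e^(−1.5686) + 5·e^(−1.6227) = 6.0000 + 1.6876 + 1.2500 + 0.98683 = 9.9244.
⟨E⟩ = Σ EᵢPᵢ = 0.092888 eV.
S/k_B = ln Z + ⟨E⟩/kT = ln(9.9244) + 0.092888/0.20336 = 2.2950 + 0.45677 = 2.75.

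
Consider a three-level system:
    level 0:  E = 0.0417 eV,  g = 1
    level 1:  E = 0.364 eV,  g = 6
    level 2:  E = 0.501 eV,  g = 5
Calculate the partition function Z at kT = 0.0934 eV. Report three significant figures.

Eᵢ/kT = 0.44647, 3.8972, 5.3640.
Z = Σ gᵢe^(−Eᵢ/kT) = 1·e^(−0.44647) + 6·e^(−3.8972) + 5·e^(−5.3640) = 0.63988 + 0.12179 + 0.023411 = 0.78508.

Z = 0.785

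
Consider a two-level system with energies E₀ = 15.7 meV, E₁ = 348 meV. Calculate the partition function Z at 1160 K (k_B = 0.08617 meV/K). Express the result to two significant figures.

Z = 0.89

k_BT = 0.08617 × 1160 K = 99.96 meV.
Eᵢ/kT = 0.1571, 3.481.
Z = Σ e^(−Eᵢ/kT) = e^(−0.1571) + e^(−3.481) = 0.8546 + 0.03078 = 0.8854.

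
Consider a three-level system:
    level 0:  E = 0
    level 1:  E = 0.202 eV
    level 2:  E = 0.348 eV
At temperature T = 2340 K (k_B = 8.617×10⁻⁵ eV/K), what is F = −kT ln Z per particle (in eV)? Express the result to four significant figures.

k_BT = 8.617×10⁻⁵ × 2340 K = 0.201638 eV.
Eᵢ/kT = 0, 1.00180, 1.72587.
Z = Σ e^(−Eᵢ/kT) = e^(−0) + e^(−1.00180) + e^(−1.72587) = 1.00000 + 0.367218 + 0.178018 = 1.54524.
F = −kT ln Z = −0.201638 × ln(1.54524) = −0.201638 × 0.435179 = -0.08775 eV.

-0.08775 eV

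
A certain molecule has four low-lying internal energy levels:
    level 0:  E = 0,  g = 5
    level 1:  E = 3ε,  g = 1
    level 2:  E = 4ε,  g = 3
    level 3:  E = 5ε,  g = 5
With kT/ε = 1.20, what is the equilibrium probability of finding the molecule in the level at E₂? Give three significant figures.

Eᵢ/kT = 0, 2.5000, 3.3333, 4.1667.
Z = Σ gᵢe^(−Eᵢ/kT) = 5·e^(−0) + 1·e^(−2.5000) + 3·e^(−3.3333) + 5·e^(−4.1667) = 5.0000 + 0.082085 + 0.10703 + 0.077517 = 5.2666.
P₂ = g₂ e^(−E₂/kT) / Z = 0.10703/5.2666 = 0.0203.

0.0203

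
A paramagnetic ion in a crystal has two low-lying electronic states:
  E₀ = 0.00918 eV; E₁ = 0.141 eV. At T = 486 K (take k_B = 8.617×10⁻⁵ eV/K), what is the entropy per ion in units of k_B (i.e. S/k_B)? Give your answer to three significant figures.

k_BT = 8.617×10⁻⁵ × 486 K = 0.041879 eV.
Eᵢ/kT = 0.21920, 3.3668.
Z = Σ e^(−Eᵢ/kT) = e^(−0.21920) + e^(−3.3668) = 0.80316 + 0.034500 = 0.83766.
⟨E⟩ = Σ EᵢPᵢ = 0.014609 eV.
S/k_B = ln Z + ⟨E⟩/kT = ln(0.83766) + 0.014609/0.041879 = -0.17714 + 0.34884 = 0.172.

0.172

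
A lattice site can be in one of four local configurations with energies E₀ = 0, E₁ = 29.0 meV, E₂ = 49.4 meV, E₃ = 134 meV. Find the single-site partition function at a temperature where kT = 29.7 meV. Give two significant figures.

Z = 1.6

Eᵢ/kT = 0, 0.9764, 1.663, 4.512.
Z = Σ e^(−Eᵢ/kT) = e^(−0) + e^(−0.9764) + e^(−1.663) + e^(−4.512) = 1.000 + 0.3767 + 0.1896 + 0.01098 = 1.577.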